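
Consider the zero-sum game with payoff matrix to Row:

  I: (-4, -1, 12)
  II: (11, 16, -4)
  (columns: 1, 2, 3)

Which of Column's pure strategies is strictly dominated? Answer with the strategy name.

1 holds Row's payoff strictly below 2 in every row: -4 < -1, 11 < 16.
So 2 is strictly dominated for Column.

2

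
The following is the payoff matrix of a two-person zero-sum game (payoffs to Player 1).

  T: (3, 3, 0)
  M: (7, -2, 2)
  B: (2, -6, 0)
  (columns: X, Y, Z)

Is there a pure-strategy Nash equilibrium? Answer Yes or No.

Row minima: T → 0, M → -2, B → -6; maximin = 0.
Column maxima: X → 7, Y → 3, Z → 2; minimax = 2.
0 ≠ 2, so no pure-strategy equilibrium exists.

No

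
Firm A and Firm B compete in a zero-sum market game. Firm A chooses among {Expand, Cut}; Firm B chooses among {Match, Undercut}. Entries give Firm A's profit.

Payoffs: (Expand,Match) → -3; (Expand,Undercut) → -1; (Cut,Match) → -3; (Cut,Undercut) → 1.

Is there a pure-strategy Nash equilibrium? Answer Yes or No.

Yes

Row minima: Expand → -3, Cut → -3; maximin = -3.
Column maxima: Match → -3, Undercut → 1; minimax = -3.
maximin = minimax = -3, so a saddle point exists.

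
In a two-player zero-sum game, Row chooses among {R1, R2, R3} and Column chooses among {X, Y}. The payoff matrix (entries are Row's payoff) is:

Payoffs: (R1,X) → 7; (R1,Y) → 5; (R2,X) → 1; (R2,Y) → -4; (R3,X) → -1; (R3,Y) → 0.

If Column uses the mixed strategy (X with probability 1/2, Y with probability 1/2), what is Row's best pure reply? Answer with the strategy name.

R1

Expected payoff of R1: (1/2)·7 + (1/2)·5 = 6.
Expected payoff of R2: (1/2)·1 + (1/2)·(-4) = -3/2.
Expected payoff of R3: (1/2)·(-1) + (1/2)·0 = -1/2.
The largest is 6, so Row's best response is R1.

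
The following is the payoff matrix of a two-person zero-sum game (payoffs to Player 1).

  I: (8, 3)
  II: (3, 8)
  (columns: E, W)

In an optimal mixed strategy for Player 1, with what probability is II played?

1/2

Row minima: I → 3, II → 3; maximin = 3.
Column maxima: E → 8, W → 8; minimax = 8.
3 ≠ 8, so there is no saddle point; optimal play is mixed.
Let Player 1 play I with probability p. Expected payoff against E: 8p + 3(1−p) = 5p + 3; against W: 3p + 8(1−p) = −5p + 8.
Setting these equal: 5p + 3 = −5p + 8 ⇒ 10p = 5 ⇒ p = 1/2, and the value is (5)·(1/2) + 3 = 11/2.
For Player 2: with q = P(E), equating I's and II's payoffs gives 5q + 3 = −5q + 8 ⇒ q = 1/2.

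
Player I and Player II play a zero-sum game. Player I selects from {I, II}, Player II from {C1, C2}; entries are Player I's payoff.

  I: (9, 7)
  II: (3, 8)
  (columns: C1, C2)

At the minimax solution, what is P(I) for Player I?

5/7

Row minima: I → 7, II → 3; maximin = 7.
Column maxima: C1 → 9, C2 → 8; minimax = 8.
7 ≠ 8, so there is no saddle point; optimal play is mixed.
Let Player I play I with probability p. Expected payoff against C1: 9p + 3(1−p) = 6p + 3; against C2: 7p + 8(1−p) = −p + 8.
Setting these equal: 6p + 3 = −p + 8 ⇒ 7p = 5 ⇒ p = 5/7, and the value is (6)·(5/7) + 3 = 51/7.
For Player II: with q = P(C1), equating I's and II's payoffs gives 2q + 7 = −5q + 8 ⇒ q = 1/7.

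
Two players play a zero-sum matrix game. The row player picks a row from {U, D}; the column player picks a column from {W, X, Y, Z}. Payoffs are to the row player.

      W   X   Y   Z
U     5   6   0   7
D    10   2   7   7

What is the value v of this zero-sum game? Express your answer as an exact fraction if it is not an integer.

42/11

Row minima: U → 0, D → 2; maximin = 2.
Column maxima: W → 10, X → 6, Y → 7, Z → 7; minimax = 6.
2 ≠ 6, so there is no saddle point; optimal play is mixed.
W is strictly dominated by Y (it gives the row player strictly more in every row), so the column player never plays it.
Z is strictly dominated by X (it gives the row player strictly more in every row), so the column player never plays it.
On the remaining 2×2 (U, D vs X, Y):
Let the row player play U with probability p. Expected payoff against X: 6p + 2(1−p) = 4p + 2; against Y: 0p + 7(1−p) = −7p + 7.
Setting these equal: 4p + 2 = −7p + 7 ⇒ 11p = 5 ⇒ p = 5/11, and the value is (4)·(5/11) + 2 = 42/11.
For the column player: with q = P(X), equating U's and D's payoffs gives 6q = −5q + 7 ⇒ q = 7/11.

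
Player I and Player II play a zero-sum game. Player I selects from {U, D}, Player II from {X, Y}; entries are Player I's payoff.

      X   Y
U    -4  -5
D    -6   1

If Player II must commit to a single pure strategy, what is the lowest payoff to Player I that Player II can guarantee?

-4

Column maxima: X → -4, Y → 1.
The smallest of these is -4.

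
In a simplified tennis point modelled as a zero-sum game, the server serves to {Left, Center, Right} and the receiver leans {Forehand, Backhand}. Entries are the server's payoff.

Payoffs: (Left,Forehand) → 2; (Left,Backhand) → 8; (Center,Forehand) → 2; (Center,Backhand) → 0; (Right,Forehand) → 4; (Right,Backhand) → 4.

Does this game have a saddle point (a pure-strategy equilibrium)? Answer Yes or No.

Row minima: Left → 2, Center → 0, Right → 4; maximin = 4.
Column maxima: Forehand → 4, Backhand → 8; minimax = 4.
maximin = minimax = 4, so a saddle point exists.

Yes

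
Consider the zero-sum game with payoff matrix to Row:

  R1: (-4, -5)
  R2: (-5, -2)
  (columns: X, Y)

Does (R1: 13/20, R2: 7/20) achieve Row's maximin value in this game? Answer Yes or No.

Against X this mix gives (13/20)·(-4) + (7/20)·(-5) = -87/20.
Against Y this mix gives (13/20)·(-5) + (7/20)·(-2) = -79/20.
Column will play X, holding Row to -87/20. Shifting weight toward the row that does better against X would raise this floor (the equalizing mix achieves -17/4 against both X and Y), so the proposed strategy is not optimal.

No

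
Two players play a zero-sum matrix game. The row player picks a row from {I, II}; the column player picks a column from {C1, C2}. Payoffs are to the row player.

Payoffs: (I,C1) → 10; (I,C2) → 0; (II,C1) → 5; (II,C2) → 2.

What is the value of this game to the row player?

Row minima: I → 0, II → 2; maximin = 2.
Column maxima: C1 → 10, C2 → 2; minimax = 2.
Since maximin = minimax = 2, there is a saddle point and the value is 2.

2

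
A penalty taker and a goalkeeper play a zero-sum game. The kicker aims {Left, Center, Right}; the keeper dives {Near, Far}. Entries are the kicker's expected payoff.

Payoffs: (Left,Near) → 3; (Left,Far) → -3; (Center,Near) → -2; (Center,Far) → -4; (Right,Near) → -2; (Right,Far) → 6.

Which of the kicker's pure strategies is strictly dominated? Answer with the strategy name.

Left gives a strictly higher payoff than Center against every column: 3 > -2, -3 > -4.
So Center is strictly dominated and the kicker never plays it.

Center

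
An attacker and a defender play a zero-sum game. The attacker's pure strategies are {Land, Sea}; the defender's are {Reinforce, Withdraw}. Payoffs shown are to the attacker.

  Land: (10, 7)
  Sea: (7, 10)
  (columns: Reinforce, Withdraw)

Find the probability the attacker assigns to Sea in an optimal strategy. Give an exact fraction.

Row minima: Land → 7, Sea → 7; maximin = 7.
Column maxima: Reinforce → 10, Withdraw → 10; minimax = 10.
7 ≠ 10, so there is no saddle point; optimal play is mixed.
Let the attacker play Land with probability p. Expected payoff against Reinforce: 10p + 7(1−p) = 3p + 7; against Withdraw: 7p + 10(1−p) = −3p + 10.
Setting these equal: 3p + 7 = −3p + 10 ⇒ 6p = 3 ⇒ p = 1/2, and the value is (3)·(1/2) + 7 = 17/2.
For the defender: with q = P(Reinforce), equating Land's and Sea's payoffs gives 3q + 7 = −3q + 10 ⇒ q = 1/2.

1/2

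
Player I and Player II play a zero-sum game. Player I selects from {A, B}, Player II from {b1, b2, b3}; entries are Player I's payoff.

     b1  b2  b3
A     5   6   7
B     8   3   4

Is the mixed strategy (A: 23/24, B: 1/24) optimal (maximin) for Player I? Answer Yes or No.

Against b1 this mix gives (23/24)·5 + (1/24)·8 = 41/8.
Against b2 this mix gives (23/24)·6 + (1/24)·3 = 47/8.
Against b3 this mix gives (23/24)·7 + (1/24)·4 = 55/8.
Player II will play b1, holding Player I to 41/8. Shifting weight toward the row that does better against b1 would raise this floor (the equalizing mix achieves 11/2 against both b1 and b2), so the proposed strategy is not optimal.

No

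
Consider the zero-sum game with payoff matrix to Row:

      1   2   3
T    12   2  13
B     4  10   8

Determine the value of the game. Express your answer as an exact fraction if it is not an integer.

Row minima: T → 2, B → 4; maximin = 4.
Column maxima: 1 → 12, 2 → 10, 3 → 13; minimax = 10.
4 ≠ 10, so there is no saddle point; optimal play is mixed.
3 is strictly dominated by 1 (it gives Row strictly more in every row), so Column never plays it.
On the remaining 2×2 (T, B vs 1, 2):
Let Row play T with probability p. Expected payoff against 1: 12p + 4(1−p) = 8p + 4; against 2: 2p + 10(1−p) = −8p + 10.
Setting these equal: 8p + 4 = −8p + 10 ⇒ 16p = 6 ⇒ p = 3/8, and the value is (8)·(3/8) + 4 = 7.
For Column: with q = P(1), equating T's and B's payoffs gives 10q + 2 = −6q + 10 ⇒ q = 1/2.

7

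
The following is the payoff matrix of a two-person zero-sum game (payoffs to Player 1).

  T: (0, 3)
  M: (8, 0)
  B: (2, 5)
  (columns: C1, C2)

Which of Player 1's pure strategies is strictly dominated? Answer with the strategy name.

B gives a strictly higher payoff than T against every column: 2 > 0, 5 > 3.
So T is strictly dominated and Player 1 never plays it.

T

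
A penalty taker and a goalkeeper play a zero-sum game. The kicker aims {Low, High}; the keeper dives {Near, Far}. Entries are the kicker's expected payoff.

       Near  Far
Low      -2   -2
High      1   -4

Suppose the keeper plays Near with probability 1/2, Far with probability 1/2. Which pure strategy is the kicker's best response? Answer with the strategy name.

Expected payoff of Low: (1/2)·(-2) + (1/2)·(-2) = -2.
Expected payoff of High: (1/2)·1 + (1/2)·(-4) = -3/2.
The largest is -3/2, so the kicker's best response is High.

High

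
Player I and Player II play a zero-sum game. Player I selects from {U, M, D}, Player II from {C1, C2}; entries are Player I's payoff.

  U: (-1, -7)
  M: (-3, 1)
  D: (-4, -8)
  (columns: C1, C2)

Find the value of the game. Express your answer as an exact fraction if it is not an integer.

-11/5

Row minima: U → -7, M → -3, D → -8; maximin = -3.
Column maxima: C1 → -1, C2 → 1; minimax = -1.
-3 ≠ -1, so there is no saddle point; optimal play is mixed.
D is strictly dominated by U, so Player I never plays it.
On the remaining 2×2 (U, M vs C1, C2):
Let Player I play U with probability p. Expected payoff against C1: (-1)p + (-3)(1−p) = 2p − 3; against C2: (-7)p + 1(1−p) = −8p + 1.
Setting these equal: 2p − 3 = −8p + 1 ⇒ 10p = 4 ⇒ p = 2/5, and the value is (2)·(2/5) − 3 = -11/5.
For Player II: with q = P(C1), equating U's and M's payoffs gives 6q − 7 = −4q + 1 ⇒ q = 4/5.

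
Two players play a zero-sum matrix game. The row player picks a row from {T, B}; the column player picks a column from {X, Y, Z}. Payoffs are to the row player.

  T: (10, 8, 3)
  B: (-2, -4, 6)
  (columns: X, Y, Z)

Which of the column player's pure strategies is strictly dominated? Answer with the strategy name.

X

Y holds the row player's payoff strictly below X in every row: 8 < 10, -4 < -2.
So X is strictly dominated for the column player.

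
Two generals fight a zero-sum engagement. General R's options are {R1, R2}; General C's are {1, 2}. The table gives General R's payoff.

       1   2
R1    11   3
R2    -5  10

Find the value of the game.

Row minima: R1 → 3, R2 → -5; maximin = 3.
Column maxima: 1 → 11, 2 → 10; minimax = 10.
3 ≠ 10, so there is no saddle point; optimal play is mixed.
Let General R play R1 with probability p. Expected payoff against 1: 11p + (-5)(1−p) = 16p − 5; against 2: 3p + 10(1−p) = −7p + 10.
Setting these equal: 16p − 5 = −7p + 10 ⇒ 23p = 15 ⇒ p = 15/23, and the value is (16)·(15/23) − 5 = 125/23.
For General C: with q = P(1), equating R1's and R2's payoffs gives 8q + 3 = −15q + 10 ⇒ q = 7/23.

125/23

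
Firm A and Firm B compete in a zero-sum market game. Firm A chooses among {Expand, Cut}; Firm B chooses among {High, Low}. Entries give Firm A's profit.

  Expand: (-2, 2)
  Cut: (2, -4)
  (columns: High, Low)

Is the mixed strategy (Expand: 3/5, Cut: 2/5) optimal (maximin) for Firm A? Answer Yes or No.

Against High this mix gives (3/5)·(-2) + (2/5)·2 = -2/5.
Against Low this mix gives (3/5)·2 + (2/5)·(-4) = -2/5.
All of Firm B's active replies (High, Low) yield -2/5, and no column does worse for Firm A. The mix makes Firm B indifferent and guarantees -2/5, so it is optimal.

Yes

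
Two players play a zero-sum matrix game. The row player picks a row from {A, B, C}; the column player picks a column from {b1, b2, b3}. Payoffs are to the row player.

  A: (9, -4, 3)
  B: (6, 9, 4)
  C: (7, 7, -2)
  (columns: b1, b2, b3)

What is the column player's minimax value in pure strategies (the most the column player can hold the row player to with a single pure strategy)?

4

Column maxima: b1 → 9, b2 → 9, b3 → 4.
The smallest of these is 4.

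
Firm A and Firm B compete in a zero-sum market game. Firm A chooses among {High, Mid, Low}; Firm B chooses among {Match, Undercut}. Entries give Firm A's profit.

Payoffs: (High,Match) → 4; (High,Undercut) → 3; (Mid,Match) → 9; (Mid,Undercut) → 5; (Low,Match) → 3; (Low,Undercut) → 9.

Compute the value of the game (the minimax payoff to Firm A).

33/5

Row minima: High → 3, Mid → 5, Low → 3; maximin = 5.
Column maxima: Match → 9, Undercut → 9; minimax = 9.
5 ≠ 9, so there is no saddle point; optimal play is mixed.
High is strictly dominated by Mid, so Firm A never plays it.
On the remaining 2×2 (Mid, Low vs Match, Undercut):
Let Firm A play Mid with probability p. Expected payoff against Match: 9p + 3(1−p) = 6p + 3; against Undercut: 5p + 9(1−p) = −4p + 9.
Setting these equal: 6p + 3 = −4p + 9 ⇒ 10p = 6 ⇒ p = 3/5, and the value is (6)·(3/5) + 3 = 33/5.
For Firm B: with q = P(Match), equating Mid's and Low's payoffs gives 4q + 5 = −6q + 9 ⇒ q = 2/5.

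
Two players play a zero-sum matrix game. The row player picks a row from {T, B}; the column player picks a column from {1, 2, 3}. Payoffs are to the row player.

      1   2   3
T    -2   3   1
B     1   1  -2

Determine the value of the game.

-1/2

Row minima: T → -2, B → -2; maximin = -2.
Column maxima: 1 → 1, 2 → 3, 3 → 1; minimax = 1.
-2 ≠ 1, so there is no saddle point; optimal play is mixed.
2 is strictly dominated by 3 (it gives the row player strictly more in every row), so the column player never plays it.
On the remaining 2×2 (T, B vs 1, 3):
Let the row player play T with probability p. Expected payoff against 1: (-2)p + 1(1−p) = −3p + 1; against 3: 1p + (-2)(1−p) = 3p − 2.
Setting these equal: −3p + 1 = 3p − 2 ⇒ −6p = -3 ⇒ p = 1/2, and the value is (-3)·(1/2) + 1 = -1/2.
For the column player: with q = P(1), equating T's and B's payoffs gives −3q + 1 = 3q − 2 ⇒ q = 1/2.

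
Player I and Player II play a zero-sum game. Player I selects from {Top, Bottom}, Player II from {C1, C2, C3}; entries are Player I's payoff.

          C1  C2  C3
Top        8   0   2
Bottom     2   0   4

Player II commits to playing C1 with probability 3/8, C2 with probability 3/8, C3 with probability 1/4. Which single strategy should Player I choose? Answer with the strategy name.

Top

Expected payoff of Top: (3/8)·8 + (3/8)·0 + (1/4)·2 = 7/2.
Expected payoff of Bottom: (3/8)·2 + (3/8)·0 + (1/4)·4 = 7/4.
The largest is 7/2, so Player I's best response is Top.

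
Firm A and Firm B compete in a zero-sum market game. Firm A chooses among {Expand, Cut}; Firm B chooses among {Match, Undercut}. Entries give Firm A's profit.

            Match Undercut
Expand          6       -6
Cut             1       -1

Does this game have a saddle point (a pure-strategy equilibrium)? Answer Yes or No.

Row minima: Expand → -6, Cut → -1; maximin = -1.
Column maxima: Match → 6, Undercut → -1; minimax = -1.
maximin = minimax = -1, so a saddle point exists.

Yes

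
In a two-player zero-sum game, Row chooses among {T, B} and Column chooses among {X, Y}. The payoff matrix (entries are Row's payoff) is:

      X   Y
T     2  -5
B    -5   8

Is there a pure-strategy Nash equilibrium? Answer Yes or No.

No

Row minima: T → -5, B → -5; maximin = -5.
Column maxima: X → 2, Y → 8; minimax = 2.
-5 ≠ 2, so no pure-strategy equilibrium exists.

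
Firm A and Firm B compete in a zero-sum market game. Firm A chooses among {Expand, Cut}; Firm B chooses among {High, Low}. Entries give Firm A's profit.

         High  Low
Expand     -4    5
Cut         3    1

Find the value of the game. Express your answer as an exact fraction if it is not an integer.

Row minima: Expand → -4, Cut → 1; maximin = 1.
Column maxima: High → 3, Low → 5; minimax = 3.
1 ≠ 3, so there is no saddle point; optimal play is mixed.
Let Firm A play Expand with probability p. Expected payoff against High: (-4)p + 3(1−p) = −7p + 3; against Low: 5p + 1(1−p) = 4p + 1.
Setting these equal: −7p + 3 = 4p + 1 ⇒ −11p = -2 ⇒ p = 2/11, and the value is (-7)·(2/11) + 3 = 19/11.
For Firm B: with q = P(High), equating Expand's and Cut's payoffs gives −9q + 5 = 2q + 1 ⇒ q = 4/11.

19/11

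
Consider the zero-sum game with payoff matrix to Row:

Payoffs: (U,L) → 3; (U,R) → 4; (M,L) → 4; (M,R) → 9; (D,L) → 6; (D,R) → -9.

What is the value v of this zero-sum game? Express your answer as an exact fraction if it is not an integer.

Row minima: U → 3, M → 4, D → -9; maximin = 4.
Column maxima: L → 6, R → 9; minimax = 6.
4 ≠ 6, so there is no saddle point; optimal play is mixed.
U is strictly dominated by M, so Row never plays it.
On the remaining 2×2 (M, D vs L, R):
Let Row play M with probability p. Expected payoff against L: 4p + 6(1−p) = −2p + 6; against R: 9p + (-9)(1−p) = 18p − 9.
Setting these equal: −2p + 6 = 18p − 9 ⇒ −20p = -15 ⇒ p = 3/4, and the value is (-2)·(3/4) + 6 = 9/2.
For Column: with q = P(L), equating M's and D's payoffs gives −5q + 9 = 15q − 9 ⇒ q = 9/10.

9/2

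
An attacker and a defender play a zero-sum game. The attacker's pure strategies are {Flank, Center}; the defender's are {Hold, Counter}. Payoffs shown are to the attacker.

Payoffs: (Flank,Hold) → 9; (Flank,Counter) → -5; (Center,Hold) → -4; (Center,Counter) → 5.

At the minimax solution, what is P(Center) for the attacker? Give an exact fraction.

Row minima: Flank → -5, Center → -4; maximin = -4.
Column maxima: Hold → 9, Counter → 5; minimax = 5.
-4 ≠ 5, so there is no saddle point; optimal play is mixed.
Let the attacker play Flank with probability p. Expected payoff against Hold: 9p + (-4)(1−p) = 13p − 4; against Counter: (-5)p + 5(1−p) = −10p + 5.
Setting these equal: 13p − 4 = −10p + 5 ⇒ 23p = 9 ⇒ p = 9/23, and the value is (13)·(9/23) − 4 = 25/23.
For the defender: with q = P(Hold), equating Flank's and Center's payoffs gives 14q − 5 = −9q + 5 ⇒ q = 10/23.

14/23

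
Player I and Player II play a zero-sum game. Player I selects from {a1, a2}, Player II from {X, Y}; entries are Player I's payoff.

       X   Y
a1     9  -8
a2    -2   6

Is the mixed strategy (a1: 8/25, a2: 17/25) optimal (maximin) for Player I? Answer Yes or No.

Yes

Against X this mix gives (8/25)·9 + (17/25)·(-2) = 38/25.
Against Y this mix gives (8/25)·(-8) + (17/25)·6 = 38/25.
All of Player II's active replies (X, Y) yield 38/25, and no column does worse for Player I. The mix makes Player II indifferent and guarantees 38/25, so it is optimal.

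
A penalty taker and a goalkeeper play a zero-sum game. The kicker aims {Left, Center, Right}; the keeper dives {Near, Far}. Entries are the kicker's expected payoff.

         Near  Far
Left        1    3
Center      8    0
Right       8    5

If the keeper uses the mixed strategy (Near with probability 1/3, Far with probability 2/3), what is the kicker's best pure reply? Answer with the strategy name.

Right

Expected payoff of Left: (1/3)·1 + (2/3)·3 = 7/3.
Expected payoff of Center: (1/3)·8 + (2/3)·0 = 8/3.
Expected payoff of Right: (1/3)·8 + (2/3)·5 = 6.
The largest is 6, so the kicker's best response is Right.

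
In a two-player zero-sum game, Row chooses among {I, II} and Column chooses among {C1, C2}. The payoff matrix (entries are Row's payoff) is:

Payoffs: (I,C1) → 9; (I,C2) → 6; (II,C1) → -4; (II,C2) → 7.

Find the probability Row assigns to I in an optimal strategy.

Row minima: I → 6, II → -4; maximin = 6.
Column maxima: C1 → 9, C2 → 7; minimax = 7.
6 ≠ 7, so there is no saddle point; optimal play is mixed.
Let Row play I with probability p. Expected payoff against C1: 9p + (-4)(1−p) = 13p − 4; against C2: 6p + 7(1−p) = −p + 7.
Setting these equal: 13p − 4 = −p + 7 ⇒ 14p = 11 ⇒ p = 11/14, and the value is (13)·(11/14) − 4 = 87/14.
For Column: with q = P(C1), equating I's and II's payoffs gives 3q + 6 = −11q + 7 ⇒ q = 1/14.

11/14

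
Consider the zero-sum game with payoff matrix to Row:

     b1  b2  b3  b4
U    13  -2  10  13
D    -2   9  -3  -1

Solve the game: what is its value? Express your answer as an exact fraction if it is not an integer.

7/2

Row minima: U → -2, D → -3; maximin = -2.
Column maxima: b1 → 13, b2 → 9, b3 → 10, b4 → 13; minimax = 9.
-2 ≠ 9, so there is no saddle point; optimal play is mixed.
b1 is strictly dominated by b3 (it gives Row strictly more in every row), so Column never plays it.
b4 is strictly dominated by b3 (it gives Row strictly more in every row), so Column never plays it.
On the remaining 2×2 (U, D vs b2, b3):
Let Row play U with probability p. Expected payoff against b2: (-2)p + 9(1−p) = −11p + 9; against b3: 10p + (-3)(1−p) = 13p − 3.
Setting these equal: −11p + 9 = 13p − 3 ⇒ −24p = -12 ⇒ p = 1/2, and the value is (-11)·(1/2) + 9 = 7/2.
For Column: with q = P(b2), equating U's and D's payoffs gives −12q + 10 = 12q − 3 ⇒ q = 13/24.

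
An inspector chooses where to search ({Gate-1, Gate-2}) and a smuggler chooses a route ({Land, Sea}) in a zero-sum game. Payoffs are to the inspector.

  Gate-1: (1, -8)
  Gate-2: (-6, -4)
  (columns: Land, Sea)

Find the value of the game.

Row minima: Gate-1 → -8, Gate-2 → -6; maximin = -6.
Column maxima: Land → 1, Sea → -4; minimax = -4.
-6 ≠ -4, so there is no saddle point; optimal play is mixed.
Let the inspector play Gate-1 with probability p. Expected payoff against Land: 1p + (-6)(1−p) = 7p − 6; against Sea: (-8)p + (-4)(1−p) = −4p − 4.
Setting these equal: 7p − 6 = −4p − 4 ⇒ 11p = 2 ⇒ p = 2/11, and the value is (7)·(2/11) − 6 = -52/11.
For the smuggler: with q = P(Land), equating Gate-1's and Gate-2's payoffs gives 9q − 8 = −2q − 4 ⇒ q = 4/11.

-52/11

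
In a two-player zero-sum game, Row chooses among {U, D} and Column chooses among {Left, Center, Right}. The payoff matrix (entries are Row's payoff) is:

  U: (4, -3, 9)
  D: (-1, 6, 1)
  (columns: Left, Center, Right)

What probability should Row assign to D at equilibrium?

Row minima: U → -3, D → -1; maximin = -1.
Column maxima: Left → 4, Center → 6, Right → 9; minimax = 4.
-1 ≠ 4, so there is no saddle point; optimal play is mixed.
Right is strictly dominated by Left (it gives Row strictly more in every row), so Column never plays it.
On the remaining 2×2 (U, D vs Left, Center):
Let Row play U with probability p. Expected payoff against Left: 4p + (-1)(1−p) = 5p − 1; against Center: (-3)p + 6(1−p) = −9p + 6.
Setting these equal: 5p − 1 = −9p + 6 ⇒ 14p = 7 ⇒ p = 1/2, and the value is (5)·(1/2) − 1 = 3/2.
For Column: with q = P(Left), equating U's and D's payoffs gives 7q − 3 = −7q + 6 ⇒ q = 9/14.

1/2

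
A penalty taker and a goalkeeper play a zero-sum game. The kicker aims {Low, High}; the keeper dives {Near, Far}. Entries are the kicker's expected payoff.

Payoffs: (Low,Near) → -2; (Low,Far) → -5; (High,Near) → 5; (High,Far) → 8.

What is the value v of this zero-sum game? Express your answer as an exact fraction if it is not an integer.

Row minima: Low → -5, High → 5; maximin = 5.
Column maxima: Near → 5, Far → 8; minimax = 5.
Since maximin = minimax = 5, there is a saddle point and the value is 5.

5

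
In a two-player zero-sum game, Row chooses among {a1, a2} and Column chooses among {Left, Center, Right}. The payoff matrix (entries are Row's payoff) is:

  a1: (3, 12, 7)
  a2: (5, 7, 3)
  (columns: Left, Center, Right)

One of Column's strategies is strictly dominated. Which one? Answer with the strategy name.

Left holds Row's payoff strictly below Center in every row: 3 < 12, 5 < 7.
So Center is strictly dominated for Column.

Center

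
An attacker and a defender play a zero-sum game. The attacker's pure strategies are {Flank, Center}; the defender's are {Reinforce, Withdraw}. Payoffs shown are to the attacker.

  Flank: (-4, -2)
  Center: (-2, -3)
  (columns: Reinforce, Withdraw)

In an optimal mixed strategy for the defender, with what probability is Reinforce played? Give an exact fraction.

Row minima: Flank → -4, Center → -3; maximin = -3.
Column maxima: Reinforce → -2, Withdraw → -2; minimax = -2.
-3 ≠ -2, so there is no saddle point; optimal play is mixed.
Let the attacker play Flank with probability p. Expected payoff against Reinforce: (-4)p + (-2)(1−p) = −2p − 2; against Withdraw: (-2)p + (-3)(1−p) = p − 3.
Setting these equal: −2p − 2 = p − 3 ⇒ −3p = -1 ⇒ p = 1/3, and the value is (-2)·(1/3) − 2 = -8/3.
For the defender: with q = P(Reinforce), equating Flank's and Center's payoffs gives −2q − 2 = q − 3 ⇒ q = 1/3.

1/3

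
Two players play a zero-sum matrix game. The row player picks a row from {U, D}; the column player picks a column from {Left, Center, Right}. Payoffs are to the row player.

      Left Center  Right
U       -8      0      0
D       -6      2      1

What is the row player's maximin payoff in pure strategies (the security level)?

-6

Row minima: U → -8, D → -6.
The best of these is -6.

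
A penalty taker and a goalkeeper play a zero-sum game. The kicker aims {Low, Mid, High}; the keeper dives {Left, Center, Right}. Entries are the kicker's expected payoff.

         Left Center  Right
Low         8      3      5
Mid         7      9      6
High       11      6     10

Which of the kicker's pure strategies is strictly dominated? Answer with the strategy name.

High gives a strictly higher payoff than Low against every column: 11 > 8, 6 > 3, 10 > 5.
So Low is strictly dominated and the kicker never plays it.

Low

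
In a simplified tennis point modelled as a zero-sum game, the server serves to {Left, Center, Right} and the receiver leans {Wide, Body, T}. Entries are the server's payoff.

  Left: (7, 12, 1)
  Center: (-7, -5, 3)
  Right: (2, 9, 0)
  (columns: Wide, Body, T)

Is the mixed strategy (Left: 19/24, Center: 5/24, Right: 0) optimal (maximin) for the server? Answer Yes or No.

No

Against Wide this mix gives (19/24)·7 + (5/24)·(-7) = 49/12.
Against Body this mix gives (19/24)·12 + (5/24)·(-5) = 203/24.
Against T this mix gives (19/24)·1 + (5/24)·3 = 17/12.
The receiver will play T, holding the server to 17/12. Shifting weight toward the row that does better against T would raise this floor (the equalizing mix achieves 7/4 against both T and Wide), so the proposed strategy is not optimal.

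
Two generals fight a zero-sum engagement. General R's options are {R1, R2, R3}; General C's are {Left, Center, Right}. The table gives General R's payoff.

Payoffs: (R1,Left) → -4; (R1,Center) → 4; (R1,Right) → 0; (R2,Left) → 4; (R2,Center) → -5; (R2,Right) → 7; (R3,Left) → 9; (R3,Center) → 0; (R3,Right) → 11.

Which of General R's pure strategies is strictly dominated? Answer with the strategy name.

R3 gives a strictly higher payoff than R2 against every column: 9 > 4, 0 > -5, 11 > 7.
So R2 is strictly dominated and General R never plays it.

R2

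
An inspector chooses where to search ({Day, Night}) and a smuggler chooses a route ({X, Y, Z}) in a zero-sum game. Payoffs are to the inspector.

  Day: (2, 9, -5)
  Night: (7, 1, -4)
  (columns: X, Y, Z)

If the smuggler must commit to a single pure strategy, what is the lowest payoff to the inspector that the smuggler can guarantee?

-4

Column maxima: X → 7, Y → 9, Z → -4.
The smallest of these is -4.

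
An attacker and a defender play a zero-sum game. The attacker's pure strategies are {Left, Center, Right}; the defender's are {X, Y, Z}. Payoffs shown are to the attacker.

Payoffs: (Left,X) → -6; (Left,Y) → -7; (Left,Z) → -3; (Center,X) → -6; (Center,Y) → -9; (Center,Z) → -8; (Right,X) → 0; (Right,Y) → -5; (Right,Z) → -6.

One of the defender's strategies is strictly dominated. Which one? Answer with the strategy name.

Y holds the attacker's payoff strictly below X in every row: -7 < -6, -9 < -6, -5 < 0.
So X is strictly dominated for the defender.

X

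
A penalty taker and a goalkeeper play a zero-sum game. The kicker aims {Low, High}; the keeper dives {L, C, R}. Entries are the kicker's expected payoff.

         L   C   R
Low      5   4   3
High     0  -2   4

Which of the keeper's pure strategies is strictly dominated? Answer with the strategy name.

C holds the kicker's payoff strictly below L in every row: 4 < 5, -2 < 0.
So L is strictly dominated for the keeper.

L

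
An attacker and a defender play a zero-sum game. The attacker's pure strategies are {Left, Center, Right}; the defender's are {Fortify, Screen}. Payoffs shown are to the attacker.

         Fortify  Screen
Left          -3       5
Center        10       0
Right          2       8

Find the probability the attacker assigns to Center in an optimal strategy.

3/8

Row minima: Left → -3, Center → 0, Right → 2; maximin = 2.
Column maxima: Fortify → 10, Screen → 8; minimax = 8.
2 ≠ 8, so there is no saddle point; optimal play is mixed.
Left is strictly dominated by Right, so the attacker never plays it.
On the remaining 2×2 (Center, Right vs Fortify, Screen):
Let the attacker play Center with probability p. Expected payoff against Fortify: 10p + 2(1−p) = 8p + 2; against Screen: 0p + 8(1−p) = −8p + 8.
Setting these equal: 8p + 2 = −8p + 8 ⇒ 16p = 6 ⇒ p = 3/8, and the value is (8)·(3/8) + 2 = 5.
For the defender: with q = P(Fortify), equating Center's and Right's payoffs gives 10q = −6q + 8 ⇒ q = 1/2.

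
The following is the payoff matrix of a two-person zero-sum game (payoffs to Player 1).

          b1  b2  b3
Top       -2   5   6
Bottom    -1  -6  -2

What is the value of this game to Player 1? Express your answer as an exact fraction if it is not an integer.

-17/12

Row minima: Top → -2, Bottom → -6; maximin = -2.
Column maxima: b1 → -1, b2 → 5, b3 → 6; minimax = -1.
-2 ≠ -1, so there is no saddle point; optimal play is mixed.
b3 is strictly dominated by b2 (it gives Player 1 strictly more in every row), so Player 2 never plays it.
On the remaining 2×2 (Top, Bottom vs b1, b2):
Let Player 1 play Top with probability p. Expected payoff against b1: (-2)p + (-1)(1−p) = −p − 1; against b2: 5p + (-6)(1−p) = 11p − 6.
Setting these equal: −p − 1 = 11p − 6 ⇒ −12p = -5 ⇒ p = 5/12, and the value is (-1)·(5/12) − 1 = -17/12.
For Player 2: with q = P(b1), equating Top's and Bottom's payoffs gives −7q + 5 = 5q − 6 ⇒ q = 11/12.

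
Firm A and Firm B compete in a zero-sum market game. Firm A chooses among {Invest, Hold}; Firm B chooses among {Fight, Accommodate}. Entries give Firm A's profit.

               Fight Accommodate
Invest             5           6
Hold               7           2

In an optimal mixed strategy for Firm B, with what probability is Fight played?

2/3

Row minima: Invest → 5, Hold → 2; maximin = 5.
Column maxima: Fight → 7, Accommodate → 6; minimax = 6.
5 ≠ 6, so there is no saddle point; optimal play is mixed.
Let Firm A play Invest with probability p. Expected payoff against Fight: 5p + 7(1−p) = −2p + 7; against Accommodate: 6p + 2(1−p) = 4p + 2.
Setting these equal: −2p + 7 = 4p + 2 ⇒ −6p = -5 ⇒ p = 5/6, and the value is (-2)·(5/6) + 7 = 16/3.
For Firm B: with q = P(Fight), equating Invest's and Hold's payoffs gives −q + 6 = 5q + 2 ⇒ q = 2/3.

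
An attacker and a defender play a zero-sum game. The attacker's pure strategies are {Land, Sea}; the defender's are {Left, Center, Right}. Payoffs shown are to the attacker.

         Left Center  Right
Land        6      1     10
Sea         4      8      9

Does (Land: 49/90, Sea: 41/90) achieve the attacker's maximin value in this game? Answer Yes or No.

No

Against Left this mix gives (49/90)·6 + (41/90)·4 = 229/45.
Against Center this mix gives (49/90)·1 + (41/90)·8 = 377/90.
Against Right this mix gives (49/90)·10 + (41/90)·9 = 859/90.
The defender will play Center, holding the attacker to 377/90. Shifting weight toward the row that does better against Center would raise this floor (the equalizing mix achieves 44/9 against both Center and Left), so the proposed strategy is not optimal.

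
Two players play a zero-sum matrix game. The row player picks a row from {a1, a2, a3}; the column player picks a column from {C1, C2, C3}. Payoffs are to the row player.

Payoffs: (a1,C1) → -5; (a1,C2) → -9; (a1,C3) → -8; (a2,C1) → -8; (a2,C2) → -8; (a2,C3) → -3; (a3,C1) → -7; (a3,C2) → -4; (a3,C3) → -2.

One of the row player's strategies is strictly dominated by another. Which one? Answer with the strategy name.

a2

a3 gives a strictly higher payoff than a2 against every column: -7 > -8, -4 > -8, -2 > -3.
So a2 is strictly dominated and the row player never plays it.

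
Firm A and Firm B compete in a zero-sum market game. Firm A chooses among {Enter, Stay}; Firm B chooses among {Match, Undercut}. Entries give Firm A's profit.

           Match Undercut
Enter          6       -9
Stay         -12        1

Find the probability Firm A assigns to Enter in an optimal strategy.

Row minima: Enter → -9, Stay → -12; maximin = -9.
Column maxima: Match → 6, Undercut → 1; minimax = 1.
-9 ≠ 1, so there is no saddle point; optimal play is mixed.
Let Firm A play Enter with probability p. Expected payoff against Match: 6p + (-12)(1−p) = 18p − 12; against Undercut: (-9)p + 1(1−p) = −10p + 1.
Setting these equal: 18p − 12 = −10p + 1 ⇒ 28p = 13 ⇒ p = 13/28, and the value is (18)·(13/28) − 12 = -51/14.
For Firm B: with q = P(Match), equating Enter's and Stay's payoffs gives 15q − 9 = −13q + 1 ⇒ q = 5/14.

13/28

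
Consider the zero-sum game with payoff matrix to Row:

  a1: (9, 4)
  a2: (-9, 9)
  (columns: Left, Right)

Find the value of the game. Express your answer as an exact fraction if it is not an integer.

Row minima: a1 → 4, a2 → -9; maximin = 4.
Column maxima: Left → 9, Right → 9; minimax = 9.
4 ≠ 9, so there is no saddle point; optimal play is mixed.
Let Row play a1 with probability p. Expected payoff against Left: 9p + (-9)(1−p) = 18p − 9; against Right: 4p + 9(1−p) = −5p + 9.
Setting these equal: 18p − 9 = −5p + 9 ⇒ 23p = 18 ⇒ p = 18/23, and the value is (18)·(18/23) − 9 = 117/23.
For Column: with q = P(Left), equating a1's and a2's payoffs gives 5q + 4 = −18q + 9 ⇒ q = 5/23.

117/23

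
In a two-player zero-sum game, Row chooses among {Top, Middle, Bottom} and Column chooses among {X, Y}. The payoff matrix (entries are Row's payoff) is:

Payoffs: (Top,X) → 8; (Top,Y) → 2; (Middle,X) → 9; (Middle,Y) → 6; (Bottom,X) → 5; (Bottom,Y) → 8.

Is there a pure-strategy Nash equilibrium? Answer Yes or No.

Row minima: Top → 2, Middle → 6, Bottom → 5; maximin = 6.
Column maxima: X → 9, Y → 8; minimax = 8.
6 ≠ 8, so no pure-strategy equilibrium exists.

No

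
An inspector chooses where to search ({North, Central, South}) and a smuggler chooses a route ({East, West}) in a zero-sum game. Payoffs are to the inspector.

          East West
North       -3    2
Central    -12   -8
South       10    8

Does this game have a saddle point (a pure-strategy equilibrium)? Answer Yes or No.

Row minima: North → -3, Central → -12, South → 8; maximin = 8.
Column maxima: East → 10, West → 8; minimax = 8.
maximin = minimax = 8, so a saddle point exists.

Yes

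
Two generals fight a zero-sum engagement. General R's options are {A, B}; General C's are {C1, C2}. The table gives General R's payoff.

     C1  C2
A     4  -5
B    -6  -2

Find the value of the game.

Row minima: A → -5, B → -6; maximin = -5.
Column maxima: C1 → 4, C2 → -2; minimax = -2.
-5 ≠ -2, so there is no saddle point; optimal play is mixed.
Let General R play A with probability p. Expected payoff against C1: 4p + (-6)(1−p) = 10p − 6; against C2: (-5)p + (-2)(1−p) = −3p − 2.
Setting these equal: 10p − 6 = −3p − 2 ⇒ 13p = 4 ⇒ p = 4/13, and the value is (10)·(4/13) − 6 = -38/13.
For General C: with q = P(C1), equating A's and B's payoffs gives 9q − 5 = −4q − 2 ⇒ q = 3/13.

-38/13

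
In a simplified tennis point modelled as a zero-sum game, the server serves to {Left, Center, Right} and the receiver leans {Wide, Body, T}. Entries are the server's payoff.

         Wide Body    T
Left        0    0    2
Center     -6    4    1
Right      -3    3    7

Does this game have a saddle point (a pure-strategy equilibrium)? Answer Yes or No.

Yes

Row minima: Left → 0, Center → -6, Right → -3; maximin = 0.
Column maxima: Wide → 0, Body → 4, T → 7; minimax = 0.
maximin = minimax = 0, so a saddle point exists.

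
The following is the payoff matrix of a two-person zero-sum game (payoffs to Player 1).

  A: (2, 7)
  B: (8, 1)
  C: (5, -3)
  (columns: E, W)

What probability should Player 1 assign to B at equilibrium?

5/12

Row minima: A → 2, B → 1, C → -3; maximin = 2.
Column maxima: E → 8, W → 7; minimax = 7.
2 ≠ 7, so there is no saddle point; optimal play is mixed.
C is strictly dominated by B, so Player 1 never plays it.
On the remaining 2×2 (A, B vs E, W):
Let Player 1 play A with probability p. Expected payoff against E: 2p + 8(1−p) = −6p + 8; against W: 7p + 1(1−p) = 6p + 1.
Setting these equal: −6p + 8 = 6p + 1 ⇒ −12p = -7 ⇒ p = 7/12, and the value is (-6)·(7/12) + 8 = 9/2.
For Player 2: with q = P(E), equating A's and B's payoffs gives −5q + 7 = 7q + 1 ⇒ q = 1/2.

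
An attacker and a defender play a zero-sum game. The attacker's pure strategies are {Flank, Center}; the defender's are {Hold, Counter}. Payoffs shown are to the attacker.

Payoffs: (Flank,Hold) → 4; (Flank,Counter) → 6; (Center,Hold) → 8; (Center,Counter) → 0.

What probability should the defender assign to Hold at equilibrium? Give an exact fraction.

3/5

Row minima: Flank → 4, Center → 0; maximin = 4.
Column maxima: Hold → 8, Counter → 6; minimax = 6.
4 ≠ 6, so there is no saddle point; optimal play is mixed.
Let the attacker play Flank with probability p. Expected payoff against Hold: 4p + 8(1−p) = −4p + 8; against Counter: 6p + 0(1−p) = 6p.
Setting these equal: −4p + 8 = 6p ⇒ −10p = -8 ⇒ p = 4/5, and the value is (-4)·(4/5) + 8 = 24/5.
For the defender: with q = P(Hold), equating Flank's and Center's payoffs gives −2q + 6 = 8q ⇒ q = 3/5.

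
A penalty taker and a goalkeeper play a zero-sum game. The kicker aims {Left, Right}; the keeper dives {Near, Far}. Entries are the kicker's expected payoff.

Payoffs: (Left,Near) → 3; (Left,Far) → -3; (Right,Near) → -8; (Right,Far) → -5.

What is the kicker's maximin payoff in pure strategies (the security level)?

Row minima: Left → -3, Right → -8.
The best of these is -3.

-3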